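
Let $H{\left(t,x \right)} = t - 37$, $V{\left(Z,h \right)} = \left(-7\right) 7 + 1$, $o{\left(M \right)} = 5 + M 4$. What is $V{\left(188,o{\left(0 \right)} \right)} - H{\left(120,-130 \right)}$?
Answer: $-131$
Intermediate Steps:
$o{\left(M \right)} = 5 + 4 M$
$V{\left(Z,h \right)} = -48$ ($V{\left(Z,h \right)} = -49 + 1 = -48$)
$H{\left(t,x \right)} = -37 + t$ ($H{\left(t,x \right)} = t - 37 = -37 + t$)
$V{\left(188,o{\left(0 \right)} \right)} - H{\left(120,-130 \right)} = -48 - \left(-37 + 120\right) = -48 - 83 = -131$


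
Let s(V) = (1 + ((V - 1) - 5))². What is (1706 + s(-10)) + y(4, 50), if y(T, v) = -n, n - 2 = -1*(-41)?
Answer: 1888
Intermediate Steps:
n = 43 (n = 2 - 1*(-41) = 2 + 41 = 43)
y(T, v) = -43 (y(T, v) = -1*43 = -43)
s(V) = (-5 + V)² (s(V) = (1 + ((-1 + V) - 5))² = (1 + (-6 + V))² = (-5 + V)²)
(1706 + s(-10)) + y(4, 50) = (1706 + (-5 - 10)²) - 43 = (1706 + (-15)²) - 43 = (1706 + 225) - 43 = 1931 - 43 = 1888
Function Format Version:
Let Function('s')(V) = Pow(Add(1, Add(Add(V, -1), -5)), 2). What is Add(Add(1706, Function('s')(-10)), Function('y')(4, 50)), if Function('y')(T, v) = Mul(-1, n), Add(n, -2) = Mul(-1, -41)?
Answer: 1888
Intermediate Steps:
n = 43 (n = Add(2, Mul(-1, -41)) = Add(2, 41) = 43)
Function('y')(T, v) = -43 (Function('y')(T, v) = Mul(-1, 43) = -43)
Function('s')(V) = Pow(Add(-5, V), 2) (Function('s')(V) = Pow(Add(1, Add(Add(-1, V), -5)), 2) = Pow(Add(1, Add(-6, V)), 2) = Pow(Add(-5, V), 2))
Add(Add(1706, Function('s')(-10)), Function('y')(4, 50)) = Add(Add(1706, Pow(Add(-5, -10), 2)), -43) = Add(Add(1706, Pow(-15, 2)), -43) = Add(Add(1706, 225), -43) = Add(1931, -43) = 1888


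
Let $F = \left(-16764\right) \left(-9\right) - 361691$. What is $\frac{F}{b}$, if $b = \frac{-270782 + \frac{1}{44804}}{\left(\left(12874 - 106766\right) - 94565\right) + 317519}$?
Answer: $\frac{1219036440566120}{12132116727} \approx 1.0048 \cdot 10^{5}$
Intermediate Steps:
$b = - \frac{12132116727}{5782493848}$ ($b = \frac{-270782 + \frac{1}{44804}}{\left(-93892 - 94565\right) + 317519} = - \frac{12132116727}{44804 \left(-188457 + 317519\right)} = - \frac{12132116727}{44804 \cdot 129062} = \left(- \frac{12132116727}{44804}\right) \frac{1}{129062} = - \frac{12132116727}{5782493848} \approx -2.0981$)
$F = -210815$ ($F = 150876 - 361691 = -210815$)
$\frac{F}{b} = - \frac{210815}{- \frac{12132116727}{5782493848}} = \left(-210815\right) \left(- \frac{5782493848}{12132116727}\right) = \frac{1219036440566120}{12132116727}$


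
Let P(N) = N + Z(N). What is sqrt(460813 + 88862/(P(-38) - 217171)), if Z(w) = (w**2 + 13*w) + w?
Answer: sqrt(2395426322935767)/72099 ≈ 678.83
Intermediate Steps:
Z(w) = w**2 + 14*w
P(N) = N + N*(14 + N)
sqrt(460813 + 88862/(P(-38) - 217171)) = sqrt(460813 + 88862/(-38*(15 - 38) - 217171)) = sqrt(460813 + 88862/(-38*(-23) - 217171)) = sqrt(460813 + 88862/(874 - 217171)) = sqrt(460813 + 88862/(-216297)) = sqrt(460813 + 88862*(-1/216297)) = sqrt(460813 - 88862/216297) = sqrt(99672380599/216297) = sqrt(2395426322935767)/72099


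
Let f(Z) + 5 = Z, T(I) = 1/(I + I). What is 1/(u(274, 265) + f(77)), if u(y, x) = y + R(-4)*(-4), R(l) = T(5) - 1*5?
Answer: 5/1828 ≈ 0.0027352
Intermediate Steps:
T(I) = 1/(2*I)
R(l) = -49/10 (R(l) = (½)/5 - 1*5 = (½)*(⅕) - 5 = ⅒ - 5 = -49/10)
f(Z) = -5 + Z
u(y, x) = 98/5 + y (u(y, x) = y - 49/10*(-4) = y + 98/5 = 98/5 + y)
1/(u(274, 265) + f(77)) = 1/((98/5 + 274) + (-5 + 77)) = 1/(1468/5 + 72) = 1/(1828/5) = 5/1828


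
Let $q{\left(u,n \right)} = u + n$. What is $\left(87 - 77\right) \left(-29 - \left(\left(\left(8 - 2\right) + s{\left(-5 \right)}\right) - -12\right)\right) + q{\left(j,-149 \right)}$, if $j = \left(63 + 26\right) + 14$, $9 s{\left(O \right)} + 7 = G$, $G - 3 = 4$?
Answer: $-516$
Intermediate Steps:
$G = 7$ ($G = 3 + 4 = 7$)
$s{\left(O \right)} = 0$ ($s{\left(O \right)} = - \frac{7}{9} + \frac{1}{9} \cdot 7 = - \frac{7}{9} + \frac{7}{9} = 0$)
$j = 103$ ($j = 89 + 14 = 103$)
$q{\left(u,n \right)} = n + u$
$\left(87 - 77\right) \left(-29 - \left(\left(\left(8 - 2\right) + s{\left(-5 \right)}\right) - -12\right)\right) + q{\left(j,-149 \right)} = \left(87 - 77\right) \left(-29 - \left(\left(\left(8 - 2\right) + 0\right) - -12\right)\right) + \left(-149 + 103\right) = 10 \left(-29 - \left(\left(6 + 0\right) + 12\right)\right) - 46 = 10 \left(-29 - \left(6 + 12\right)\right) - 46 = 10 \left(-29 - 18\right) - 46 = 10 \left(-47\right) - 46 = -470 - 46 = -516$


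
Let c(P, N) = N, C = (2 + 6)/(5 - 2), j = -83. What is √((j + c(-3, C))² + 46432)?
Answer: √475969/3 ≈ 229.97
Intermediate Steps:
C = 8/3 ≈ 2.6667
√((j + c(-3, C))² + 46432) = √((-83 + 8/3)² + 46432) = √((-241/3)² + 46432) = √(58081/9 + 46432) = √(475969/9) = √475969/3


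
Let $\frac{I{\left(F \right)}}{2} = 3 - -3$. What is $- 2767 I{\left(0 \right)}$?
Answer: $-33204$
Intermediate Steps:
$I{\left(F \right)} = 12$ ($I{\left(F \right)} = 2 \left(3 - -3\right) = 2 \left(3 + 3\right) = 2 \cdot 6 = 12$)
$- 2767 I{\left(0 \right)} = \left(-2767\right) 12 = -33204$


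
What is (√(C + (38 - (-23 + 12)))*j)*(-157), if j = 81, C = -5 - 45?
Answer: -12717*I ≈ -12717.0*I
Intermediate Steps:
C = -50
(√(C + (38 - (-23 + 12)))*j)*(-157) = (√(-50 + (38 - (-23 + 12)))*81)*(-157) = (√(-50 + (38 - 1*(-11)))*81)*(-157) = (√(-50 + (38 + 11))*81)*(-157) = (√(-50 + 49)*81)*(-157) = (√(-1)*81)*(-157) = (I*81)*(-157) = (81*I)*(-157) = -12717*I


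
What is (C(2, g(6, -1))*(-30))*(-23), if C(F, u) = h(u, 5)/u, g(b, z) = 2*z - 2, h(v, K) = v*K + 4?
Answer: 2760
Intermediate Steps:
h(v, K) = 4 + K*v (h(v, K) = K*v + 4 = 4 + K*v)
g(b, z) = -2 + 2*z
C(F, u) = (4 + 5*u)/u
(C(2, g(6, -1))*(-30))*(-23) = ((5 + 4/(-2 + 2*(-1)))*(-30))*(-23) = ((5 + 4/(-2 - 2))*(-30))*(-23) = ((5 + 4/(-4))*(-30))*(-23) = ((5 + 4*(-¼))*(-30))*(-23) = ((5 - 1)*(-30))*(-23) = (4*(-30))*(-23) = -120*(-23) = 2760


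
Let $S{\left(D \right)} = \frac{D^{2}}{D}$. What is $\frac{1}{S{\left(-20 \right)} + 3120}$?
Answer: $\frac{1}{3100} \approx 0.00032258$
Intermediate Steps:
$S{\left(D \right)} = D$
$\frac{1}{S{\left(-20 \right)} + 3120} = \frac{1}{-20 + 3120} = \frac{1}{3100}$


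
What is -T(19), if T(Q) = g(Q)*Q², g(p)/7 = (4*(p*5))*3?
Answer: -2880780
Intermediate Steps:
g(p) = 420*p (g(p) = 7*((4*(p*5))*3) = 7*((4*(5*p))*3) = 7*((20*p)*3) = 7*(60*p) = 420*p)
T(Q) = 420*Q³ (T(Q) = (420*Q)*Q² = 420*Q³)
-T(19) = -420*19³ = -420*6859 = -1*2880780 = -2880780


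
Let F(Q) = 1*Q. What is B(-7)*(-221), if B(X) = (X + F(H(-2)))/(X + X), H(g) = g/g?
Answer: -663/7 ≈ -94.714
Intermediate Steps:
H(g) = 1
F(Q) = Q
B(X) = (1 + X)/(2*X) (B(X) = (X + 1)/(X + X) = (1 + X)/((2*X)) = (1 + X)*(1/(2*X)) = (1 + X)/(2*X))
B(-7)*(-221) = ((1/2)*(1 - 7)/(-7))*(-221) = ((1/2)*(-1/7)*(-6))*(-221) = (3/7)*(-221) = -663/7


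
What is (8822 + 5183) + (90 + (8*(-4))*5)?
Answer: 13935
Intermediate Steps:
(8822 + 5183) + (90 + (8*(-4))*5) = 14005 + (90 - 32*5) = 14005 + (90 - 160) = 14005 - 70 = 13935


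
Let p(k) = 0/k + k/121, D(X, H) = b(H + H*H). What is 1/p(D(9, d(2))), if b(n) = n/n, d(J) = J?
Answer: 121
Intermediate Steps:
b(n) = 1
D(X, H) = 1
p(k) = k/121 (p(k) = 0 + k*(1/121) = 0 + k/121 = k/121)
1/p(D(9, d(2))) = 1/((1/121)*1) = 1/(1/121) = 121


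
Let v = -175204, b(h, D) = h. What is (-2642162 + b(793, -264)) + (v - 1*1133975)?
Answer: -3950548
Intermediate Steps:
(-2642162 + b(793, -264)) + (v - 1*1133975) = (-2642162 + 793) + (-175204 - 1*1133975) = -2641369 + (-175204 - 1133975) = -2641369 - 1309179 = -3950548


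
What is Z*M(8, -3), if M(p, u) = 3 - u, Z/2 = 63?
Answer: 756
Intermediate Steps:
Z = 126 (Z = 2*63 = 126)
Z*M(8, -3) = 126*(3 - 1*(-3)) = 126*(3 + 3) = 126*6 = 756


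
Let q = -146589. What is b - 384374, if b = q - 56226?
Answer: -587189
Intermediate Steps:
b = -202815 (b = -146589 - 56226 = -202815)
b - 384374 = -202815 - 384374 = -587189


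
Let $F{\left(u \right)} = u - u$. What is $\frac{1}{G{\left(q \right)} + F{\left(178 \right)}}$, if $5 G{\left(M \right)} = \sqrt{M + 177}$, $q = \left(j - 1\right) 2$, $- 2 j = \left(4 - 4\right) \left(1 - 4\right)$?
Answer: $\frac{\sqrt{7}}{7} \approx 0.37796$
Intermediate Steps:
$F{\left(u \right)} = 0$
$j = 0$ ($j = - \frac{\left(4 - 4\right) \left(1 - 4\right)}{2} = - \frac{0 \left(-3\right)}{2} = \left(- \frac{1}{2}\right) 0 = 0$)
$q = -2$ ($q = \left(0 - 1\right) 2 = \left(-1\right) 2 = -2$)
$G{\left(M \right)} = \frac{\sqrt{177 + M}}{5}$ ($G{\left(M \right)} = \frac{\sqrt{M + 177}}{5} = \frac{\sqrt{177 + M}}{5}$)
$\frac{1}{G{\left(q \right)} + F{\left(178 \right)}} = \frac{1}{\frac{\sqrt{177 - 2}}{5} + 0} = \frac{1}{\frac{\sqrt{175}}{5} + 0} = \frac{1}{\frac{5 \sqrt{7}}{5} + 0} = \frac{1}{\sqrt{7} + 0} = \frac{1}{\sqrt{7}} = \frac{\sqrt{7}}{7}$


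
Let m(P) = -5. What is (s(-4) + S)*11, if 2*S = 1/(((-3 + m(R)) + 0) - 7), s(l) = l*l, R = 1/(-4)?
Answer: 5269/30 ≈ 175.63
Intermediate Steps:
R = -¼ ≈ -0.25000
s(l) = l²
S = -1/30 (S = 1/(2*(((-3 - 5) + 0) - 7)) = 1/(2*((-8 + 0) - 7)) = 1/(2*(-8 - 7)) = (½)/(-15) = (½)*(-1/15) = -1/30 ≈ -0.033333)
(s(-4) + S)*11 = ((-4)² - 1/30)*11 = (16 - 1/30)*11 = (479/30)*11 = 5269/30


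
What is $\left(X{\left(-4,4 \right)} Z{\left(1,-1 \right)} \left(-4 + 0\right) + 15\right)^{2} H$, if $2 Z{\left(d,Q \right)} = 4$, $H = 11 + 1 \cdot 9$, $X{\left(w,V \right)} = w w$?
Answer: $255380$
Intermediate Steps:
$X{\left(w,V \right)} = w^{2}$
$H = 20$ ($H = 11 + 9 = 20$)
$Z{\left(d,Q \right)} = 2$ ($Z{\left(d,Q \right)} = \frac{1}{2} \cdot 4 = 2$)
$\left(X{\left(-4,4 \right)} Z{\left(1,-1 \right)} \left(-4 + 0\right) + 15\right)^{2} H = \left(\left(-4\right)^{2} \cdot 2 \left(-4 + 0\right) + 15\right)^{2} \cdot 20 = \left(16 \cdot 2 \left(-4\right) + 15\right)^{2} \cdot 20 = \left(32 \left(-4\right) + 15\right)^{2} \cdot 20 = \left(-128 + 15\right)^{2} \cdot 20 = \left(-113\right)^{2} \cdot 20 = 12769 \cdot 20 = 255380$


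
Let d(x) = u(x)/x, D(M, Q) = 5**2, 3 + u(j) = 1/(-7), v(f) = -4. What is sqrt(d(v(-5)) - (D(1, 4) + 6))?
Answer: 3*I*sqrt(658)/14 ≈ 5.4967*I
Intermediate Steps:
u(j) = -22/7 (u(j) = -3 + 1/(-7) = -3 - 1/7 = -22/7)
D(M, Q) = 25
d(x) = -22/(7*x)
sqrt(d(v(-5)) - (D(1, 4) + 6)) = sqrt(-22/7/(-4) - (25 + 6)) = sqrt(-22/7*(-1/4) - 1*31) = sqrt(11/14 - 31) = sqrt(-423/14) = 3*I*sqrt(658)/14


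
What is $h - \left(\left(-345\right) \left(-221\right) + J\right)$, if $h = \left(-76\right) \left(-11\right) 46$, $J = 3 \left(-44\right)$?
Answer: $-37657$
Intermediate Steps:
$J = -132$
$h = 38456$ ($h = 836 \cdot 46 = 38456$)
$h - \left(\left(-345\right) \left(-221\right) + J\right) = 38456 - \left(\left(-345\right) \left(-221\right) - 132\right) = 38456 - \left(76245 - 132\right) = 38456 - 76113 = -37657$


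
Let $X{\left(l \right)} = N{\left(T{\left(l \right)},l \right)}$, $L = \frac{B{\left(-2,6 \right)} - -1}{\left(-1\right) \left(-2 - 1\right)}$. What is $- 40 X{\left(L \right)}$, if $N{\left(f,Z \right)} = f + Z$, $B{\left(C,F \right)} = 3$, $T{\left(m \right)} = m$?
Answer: $- \frac{320}{3} \approx -106.67$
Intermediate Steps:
$N{\left(f,Z \right)} = Z + f$
$L = \frac{4}{3}$ ($L = \frac{3 - -1}{\left(-1\right) \left(-2 - 1\right)} = \frac{3 + 1}{\left(-1\right) \left(-2 - 1\right)} = \frac{4}{\left(-1\right) \left(-3\right)} = \frac{4}{3} \approx 1.3333$)
$X{\left(l \right)} = 2 l$ ($X{\left(l \right)} = l + l = 2 l$)
$- 40 X{\left(L \right)} = - 40 \cdot 2 \cdot \frac{4}{3} = \left(-40\right) \frac{8}{3} = - \frac{320}{3}$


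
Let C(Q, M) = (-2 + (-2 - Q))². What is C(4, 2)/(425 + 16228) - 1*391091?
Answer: -6512838359/16653 ≈ -3.9109e+5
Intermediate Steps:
C(Q, M) = (-4 - Q)²
C(4, 2)/(425 + 16228) - 1*391091 = (4 + 4)²/(425 + 16228) - 1*391091 = 8²/16653 - 391091 = 64*(1/16653) - 391091 = 64/16653 - 391091 = -6512838359/16653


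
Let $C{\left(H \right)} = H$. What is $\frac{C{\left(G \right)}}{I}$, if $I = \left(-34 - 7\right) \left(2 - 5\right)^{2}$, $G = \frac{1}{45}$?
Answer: $- \frac{1}{16605} \approx -6.0223 \cdot 10^{-5}$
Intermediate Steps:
$G = \frac{1}{45} \approx 0.022222$
$I = -369$ ($I = - 41 \left(-3\right)^{2} = \left(-41\right) 9 = -369$)
$\frac{C{\left(G \right)}}{I} = \frac{1}{45 \left(-369\right)} = \frac{1}{45} \left(- \frac{1}{369}\right) = - \frac{1}{16605}$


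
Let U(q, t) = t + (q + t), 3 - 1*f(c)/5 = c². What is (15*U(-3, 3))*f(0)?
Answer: 675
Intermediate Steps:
f(c) = 15 - 5*c²
U(q, t) = q + 2*t
(15*U(-3, 3))*f(0) = (15*(-3 + 2*3))*(15 - 5*0²) = (15*(-3 + 6))*(15 - 5*0) = (15*3)*(15 + 0) = 45*15 = 675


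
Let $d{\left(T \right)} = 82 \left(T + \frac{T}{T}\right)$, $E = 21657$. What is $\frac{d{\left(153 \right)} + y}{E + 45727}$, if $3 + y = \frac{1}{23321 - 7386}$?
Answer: $\frac{25147422}{134220505} \approx 0.18736$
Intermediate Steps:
$d{\left(T \right)} = 82 + 82 T$ ($d{\left(T \right)} = 82 \left(T + 1\right) = 82 \left(1 + T\right) = 82 + 82 T$)
$y = - \frac{47804}{15935}$ ($y = -3 + \frac{1}{23321 - 7386} = -3 + \frac{1}{15935} = - \frac{47804}{15935} \approx -2.9999$)
$\frac{d{\left(153 \right)} + y}{E + 45727} = \frac{\left(82 + 82 \cdot 153\right) - \frac{47804}{15935}}{21657 + 45727} = \frac{\left(82 + 12546\right) - \frac{47804}{15935}}{67384} = \left(12628 - \frac{47804}{15935}\right) \frac{1}{67384} = \frac{201179376}{15935} \cdot \frac{1}{67384} = \frac{25147422}{134220505}$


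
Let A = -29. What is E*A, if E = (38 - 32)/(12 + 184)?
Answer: -87/98 ≈ -0.88776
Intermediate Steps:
E = 3/98 (E = 6/196 = 6*(1/196) = 3/98 ≈ 0.030612)
E*A = (3/98)*(-29) = -87/98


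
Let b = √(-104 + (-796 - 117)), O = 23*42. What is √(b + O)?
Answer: √(966 + 3*I*√113) ≈ 31.085 + 0.51296*I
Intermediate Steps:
O = 966
b = 3*I*√113 (b = √(-104 - 913) = √(-1017) = 3*I*√113 ≈ 31.89*I)
√(b + O) = √(3*I*√113 + 966) = √(966 + 3*I*√113)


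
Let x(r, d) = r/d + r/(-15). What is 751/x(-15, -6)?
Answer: 1502/7 ≈ 214.57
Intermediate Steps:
x(r, d) = -r/15 + r/d (x(r, d) = r/d + r*(-1/15) = r/d - r/15 = -r/15 + r/d)
751/x(-15, -6) = 751/(-1/15*(-15) - 15/(-6)) = 751/(1 - 15*(-1/6)) = 751/(1 + 5/2) = 751/(7/2) = 751*(2/7) = 1502/7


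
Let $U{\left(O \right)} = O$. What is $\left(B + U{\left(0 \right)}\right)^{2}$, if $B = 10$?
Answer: $100$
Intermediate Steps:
$\left(B + U{\left(0 \right)}\right)^{2} = \left(10 + 0\right)^{2} = 10^{2} = 100$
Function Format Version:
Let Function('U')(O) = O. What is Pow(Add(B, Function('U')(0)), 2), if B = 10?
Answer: 100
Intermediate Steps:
Pow(Add(B, Function('U')(0)), 2) = Pow(Add(10, 0), 2) = Pow(10, 2) = 100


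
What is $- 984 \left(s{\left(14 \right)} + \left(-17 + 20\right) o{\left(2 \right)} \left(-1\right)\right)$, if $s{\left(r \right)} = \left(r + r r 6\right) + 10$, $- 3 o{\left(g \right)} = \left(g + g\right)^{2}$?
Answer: $-1196544$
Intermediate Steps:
$o{\left(g \right)} = - \frac{4 g^{2}}{3}$ ($o{\left(g \right)} = - \frac{\left(g + g\right)^{2}}{3} = - \frac{\left(2 g\right)^{2}}{3} = - \frac{4 g^{2}}{3}$)
$s{\left(r \right)} = 10 + r + 6 r^{2}$ ($s{\left(r \right)} = \left(r + r^{2} \cdot 6\right) + 10 = \left(r + 6 r^{2}\right) + 10 = 10 + r + 6 r^{2}$)
$- 984 \left(s{\left(14 \right)} + \left(-17 + 20\right) o{\left(2 \right)} \left(-1\right)\right) = - 984 \left(\left(10 + 14 + 6 \cdot 14^{2}\right) + \left(-17 + 20\right) - \frac{4 \cdot 2^{2}}{3} \left(-1\right)\right) = - 984 \left(\left(10 + 14 + 6 \cdot 196\right) + 3 \left(- \frac{4}{3}\right) 4 \left(-1\right)\right) = - 984 \left(\left(10 + 14 + 1176\right) + 3 \left(\left(- \frac{16}{3}\right) \left(-1\right)\right)\right) = - 984 \left(1200 + 3 \cdot \frac{16}{3}\right) = - 984 \left(1200 + 16\right) = \left(-984\right) 1216 = -1196544$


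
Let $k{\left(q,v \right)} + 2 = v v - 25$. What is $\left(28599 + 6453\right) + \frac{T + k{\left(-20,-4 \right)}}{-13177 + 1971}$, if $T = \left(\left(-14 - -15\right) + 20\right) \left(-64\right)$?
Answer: $\frac{392794067}{11206} \approx 35052.0$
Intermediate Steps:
$k{\left(q,v \right)} = -27 + v^{2}$ ($k{\left(q,v \right)} = -2 + \left(v v - 25\right) = -2 + \left(v^{2} - 25\right) = -2 + \left(-25 + v^{2}\right) = -27 + v^{2}$)
$T = -1344$ ($T = \left(\left(-14 + 15\right) + 20\right) \left(-64\right) = \left(1 + 20\right) \left(-64\right) = 21 \left(-64\right) = -1344$)
$\left(28599 + 6453\right) + \frac{T + k{\left(-20,-4 \right)}}{-13177 + 1971} = \left(28599 + 6453\right) + \frac{-1344 - \left(27 - \left(-4\right)^{2}\right)}{-13177 + 1971} = 35052 + \frac{-1344 + \left(-27 + 16\right)}{-11206} = 35052 + \left(-1344 - 11\right) \left(- \frac{1}{11206}\right) = 35052 - - \frac{1355}{11206} = 35052 + \frac{1355}{11206} = \frac{392794067}{11206}$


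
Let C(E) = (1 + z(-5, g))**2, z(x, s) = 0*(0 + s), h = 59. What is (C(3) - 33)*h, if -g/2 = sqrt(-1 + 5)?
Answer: -1888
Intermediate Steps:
g = -4 (g = -2*sqrt(-1 + 5) = -2*sqrt(4) = -2*2 = -4)
z(x, s) = 0 (z(x, s) = 0*s = 0)
C(E) = 1 (C(E) = (1 + 0)**2 = 1**2 = 1)
(C(3) - 33)*h = (1 - 33)*59 = -32*59 = -1888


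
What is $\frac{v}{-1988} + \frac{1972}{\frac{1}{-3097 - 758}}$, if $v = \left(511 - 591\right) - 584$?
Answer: $- \frac{3778223654}{497} \approx -7.6021 \cdot 10^{6}$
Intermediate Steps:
$v = -664$ ($v = -80 - 584 = -664$)
$\frac{v}{-1988} + \frac{1972}{\frac{1}{-3097 - 758}} = - \frac{664}{-1988} + \frac{1972}{\frac{1}{-3097 - 758}} = \left(-664\right) \left(- \frac{1}{1988}\right) + \frac{1972}{\frac{1}{-3855}} = \frac{166}{497} + \frac{1972}{- \frac{1}{3855}} = \frac{166}{497} + 1972 \left(-3855\right) = \frac{166}{497} - 7602060 = - \frac{3778223654}{497}$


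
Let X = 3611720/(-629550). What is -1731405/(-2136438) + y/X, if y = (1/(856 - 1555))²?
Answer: 5658132872030155/6981760707717684 ≈ 0.81042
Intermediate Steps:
X = -361172/62955 (X = 3611720*(-1/629550) = -361172/62955 ≈ -5.7370)
y = 1/488601 (y = (1/(-699))² = (-1/699)² = 1/488601 ≈ 2.0467e-6)
-1731405/(-2136438) + y/X = -1731405/(-2136438) + 1/(488601*(-361172/62955)) = -1731405*(-1/2136438) + (1/488601)*(-62955/361172) = 577135/712146 - 6995/19607666708 = 5658132872030155/6981760707717684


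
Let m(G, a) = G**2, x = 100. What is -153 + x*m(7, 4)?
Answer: 4747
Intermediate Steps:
-153 + x*m(7, 4) = -153 + 100*7**2 = -153 + 100*49 = -153 + 4900 = 4747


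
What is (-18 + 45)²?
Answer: 729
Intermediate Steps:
(-18 + 45)² = 27² = 729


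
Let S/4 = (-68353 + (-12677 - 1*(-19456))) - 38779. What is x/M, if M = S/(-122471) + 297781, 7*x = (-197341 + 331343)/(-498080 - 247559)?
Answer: -1491941722/17304896188672309 ≈ -8.6215e-8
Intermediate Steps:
S = -401412 (S = 4*((-68353 + (-12677 - 1*(-19456))) - 38779) = 4*((-68353 + (-12677 + 19456)) - 38779) = 4*((-68353 + 6779) - 38779) = 4*(-61574 - 38779) = 4*(-100353) = -401412)
x = -134002/5219473 (x = ((-197341 + 331343)/(-498080 - 247559))/7 = (134002/(-745639))/7 = (134002*(-1/745639))/7 = (⅐)*(-134002/745639) = -134002/5219473 ≈ -0.025673)
M = 36469938263/122471 (M = -401412/(-122471) + 297781 = -401412*(-1/122471) + 297781 = 401412/122471 + 297781 = 36469938263/122471 ≈ 2.9778e+5)
x/M = -134002/(5219473*36469938263/122471) = -134002/5219473*122471/36469938263 = -1491941722/17304896188672309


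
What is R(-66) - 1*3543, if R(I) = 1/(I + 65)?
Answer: -3544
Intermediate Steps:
R(I) = 1/(65 + I)
R(-66) - 1*3543 = 1/(65 - 66) - 1*3543 = 1/(-1) - 3543 = -1 - 3543 = -3544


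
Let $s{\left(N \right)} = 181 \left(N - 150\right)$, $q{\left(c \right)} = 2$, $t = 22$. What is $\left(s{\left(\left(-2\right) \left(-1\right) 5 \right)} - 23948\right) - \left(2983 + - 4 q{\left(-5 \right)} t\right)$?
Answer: $-52095$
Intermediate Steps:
$s{\left(N \right)} = -27150 + 181 N$ ($s{\left(N \right)} = 181 \left(-150 + N\right) = -27150 + 181 N$)
$\left(s{\left(\left(-2\right) \left(-1\right) 5 \right)} - 23948\right) - \left(2983 + - 4 q{\left(-5 \right)} t\right) = \left(\left(-27150 + 181 \left(-2\right) \left(-1\right) 5\right) - 23948\right) - \left(2983 + \left(-4\right) 2 \cdot 22\right) = \left(\left(-27150 + 181 \cdot 2 \cdot 5\right) - 23948\right) - \left(2983 - 176\right) = \left(\left(-27150 + 181 \cdot 10\right) - 23948\right) - 2807 = \left(\left(-27150 + 1810\right) - 23948\right) + \left(-2983 + 176\right) = \left(-25340 - 23948\right) - 2807 = -49288 - 2807 = -52095$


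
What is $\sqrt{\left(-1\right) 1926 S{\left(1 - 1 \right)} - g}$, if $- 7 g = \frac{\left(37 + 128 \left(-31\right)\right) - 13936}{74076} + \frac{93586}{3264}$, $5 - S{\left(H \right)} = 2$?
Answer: $\frac{i \sqrt{36625623669197862}}{2518584} \approx 75.986 i$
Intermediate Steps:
$S{\left(H \right)} = 3$ ($S{\left(H \right)} = 5 - 2 = 3$)
$g = - \frac{40917611}{10074336}$ ($g = - \frac{\frac{\left(37 + 128 \left(-31\right)\right) - 13936}{74076} + \frac{93586}{3264}}{7} = - \frac{\left(\left(37 - 3968\right) - 13936\right) \frac{1}{74076} + 93586 \cdot \frac{1}{3264}}{7} = - \frac{\left(-3931 - 13936\right) \frac{1}{74076} + \frac{46793}{1632}}{7} = - \frac{\left(-17867\right) \frac{1}{74076} + \frac{46793}{1632}}{7} = - \frac{- \frac{17867}{74076} + \frac{46793}{1632}}{7} = \left(- \frac{1}{7}\right) \frac{286423277}{10074336} = - \frac{40917611}{10074336} \approx -4.0616$)
$\sqrt{\left(-1\right) 1926 S{\left(1 - 1 \right)} - g} = \sqrt{\left(-1\right) 1926 \cdot 3 - - \frac{40917611}{10074336}} = \sqrt{\left(-1926\right) 3 + \frac{40917611}{10074336}} = \sqrt{-5778 + \frac{40917611}{10074336}} = \sqrt{- \frac{58168595797}{10074336}} = \frac{i \sqrt{36625623669197862}}{2518584}$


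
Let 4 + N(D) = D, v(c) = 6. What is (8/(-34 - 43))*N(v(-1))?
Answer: -16/77 ≈ -0.20779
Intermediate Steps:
N(D) = -4 + D
(8/(-34 - 43))*N(v(-1)) = (8/(-34 - 43))*(-4 + 6) = (8/(-77))*2 = (8*(-1/77))*2 = -8/77*2 = -16/77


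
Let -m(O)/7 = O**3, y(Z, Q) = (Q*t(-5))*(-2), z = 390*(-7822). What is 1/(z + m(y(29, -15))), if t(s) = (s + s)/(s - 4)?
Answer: -27/89365660 ≈ -3.0213e-7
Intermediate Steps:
z = -3050580
t(s) = 2*s/(-4 + s) (t(s) = (2*s)/(-4 + s) = 2*s/(-4 + s))
y(Z, Q) = -20*Q/9 (y(Z, Q) = (Q*(2*(-5)/(-4 - 5)))*(-2) = (Q*(2*(-5)/(-9)))*(-2) = (Q*(2*(-5)*(-1/9)))*(-2) = (Q*(10/9))*(-2) = (10*Q/9)*(-2) = -20*Q/9)
m(O) = -7*O**3
1/(z + m(y(29, -15))) = 1/(-3050580 - 7*(-20/9*(-15))**3) = 1/(-3050580 - 7*(100/3)**3) = 1/(-3050580 - 7*1000000/27) = 1/(-3050580 - 7000000/27) = 1/(-89365660/27) = -27/89365660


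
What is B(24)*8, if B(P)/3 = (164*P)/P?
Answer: 3936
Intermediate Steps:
B(P) = 492 (B(P) = 3*((164*P)/P) = 3*164 = 492)
B(24)*8 = 492*8 = 3936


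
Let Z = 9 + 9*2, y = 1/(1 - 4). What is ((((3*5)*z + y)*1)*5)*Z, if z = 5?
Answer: 10080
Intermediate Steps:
y = -⅓ (y = 1/(-3) = -⅓ ≈ -0.33333)
Z = 27 (Z = 9 + 18 = 27)
((((3*5)*z + y)*1)*5)*Z = ((((3*5)*5 - ⅓)*1)*5)*27 = (((15*5 - ⅓)*1)*5)*27 = (((75 - ⅓)*1)*5)*27 = (((224/3)*1)*5)*27 = ((224/3)*5)*27 = (1120/3)*27 = 10080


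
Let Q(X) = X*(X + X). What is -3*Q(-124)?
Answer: -92256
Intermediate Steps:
Q(X) = 2*X**2 (Q(X) = X*(2*X) = 2*X**2)
-3*Q(-124) = -6*(-124)**2 = -6*15376 = -3*30752 = -92256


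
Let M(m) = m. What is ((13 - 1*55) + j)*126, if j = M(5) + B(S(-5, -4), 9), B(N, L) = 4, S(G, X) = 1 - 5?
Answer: -4158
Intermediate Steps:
S(G, X) = -4
j = 9 (j = 5 + 4 = 9)
((13 - 1*55) + j)*126 = ((13 - 1*55) + 9)*126 = ((13 - 55) + 9)*126 = (-42 + 9)*126 = -33*126 = -4158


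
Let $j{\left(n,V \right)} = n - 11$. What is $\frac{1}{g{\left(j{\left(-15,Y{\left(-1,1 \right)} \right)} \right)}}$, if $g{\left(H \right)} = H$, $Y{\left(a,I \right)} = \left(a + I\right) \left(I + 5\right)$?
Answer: $- \frac{1}{26} \approx -0.038462$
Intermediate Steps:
$Y{\left(a,I \right)} = \left(5 + I\right) \left(I + a\right)$ ($Y{\left(a,I \right)} = \left(I + a\right) \left(5 + I\right) = \left(5 + I\right) \left(I + a\right)$)
$j{\left(n,V \right)} = -11 + n$
$\frac{1}{g{\left(j{\left(-15,Y{\left(-1,1 \right)} \right)} \right)}} = \frac{1}{-11 - 15} = \frac{1}{-26} = - \frac{1}{26}$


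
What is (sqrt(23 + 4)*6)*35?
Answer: 630*sqrt(3) ≈ 1091.2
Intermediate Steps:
(sqrt(23 + 4)*6)*35 = (sqrt(27)*6)*35 = ((3*sqrt(3))*6)*35 = (18*sqrt(3))*35 = 630*sqrt(3)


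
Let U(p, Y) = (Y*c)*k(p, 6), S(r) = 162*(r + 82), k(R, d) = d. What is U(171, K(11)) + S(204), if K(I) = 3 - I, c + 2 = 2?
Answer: 46332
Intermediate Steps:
c = 0 (c = -2 + 2 = 0)
S(r) = 13284 + 162*r (S(r) = 162*(82 + r) = 13284 + 162*r)
U(p, Y) = 0 (U(p, Y) = (Y*0)*6 = 0*6 = 0)
U(171, K(11)) + S(204) = 0 + (13284 + 162*204) = 0 + (13284 + 33048) = 0 + 46332 = 46332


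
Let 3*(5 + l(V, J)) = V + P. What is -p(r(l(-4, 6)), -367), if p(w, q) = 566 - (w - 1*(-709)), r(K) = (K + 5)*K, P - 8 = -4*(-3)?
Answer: 1303/9 ≈ 144.78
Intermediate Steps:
P = 20 (P = 8 - 4*(-3) = 8 + 12 = 20)
l(V, J) = 5/3 + V/3 (l(V, J) = -5 + (V + 20)/3 = -5 + (20 + V)/3 = -5 + (20/3 + V/3) = 5/3 + V/3)
r(K) = K*(5 + K) (r(K) = (5 + K)*K = K*(5 + K))
p(w, q) = -143 - w (p(w, q) = 566 - (w + 709) = 566 - (709 + w) = 566 + (-709 - w) = -143 - w)
-p(r(l(-4, 6)), -367) = -(-143 - (5/3 + (1/3)*(-4))*(5 + (5/3 + (1/3)*(-4)))) = -(-143 - (5/3 - 4/3)*(5 + (5/3 - 4/3))) = -(-143 - (5 + 1/3)/3) = -(-143 - 16/(3*3)) = -(-143 - 1*16/9) = -(-143 - 16/9) = -1*(-1303/9) = 1303/9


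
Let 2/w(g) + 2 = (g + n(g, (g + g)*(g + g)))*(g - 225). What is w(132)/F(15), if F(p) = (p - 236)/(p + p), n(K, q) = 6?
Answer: 15/709189 ≈ 2.1151e-5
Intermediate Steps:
w(g) = 2/(-2 + (-225 + g)*(6 + g)) (w(g) = 2/(-2 + (g + 6)*(g - 225)) = 2/(-2 + (6 + g)*(-225 + g)) = 2/(-2 + (-225 + g)*(6 + g)))
F(p) = (-236 + p)/(2*p) (F(p) = (-236 + p)/((2*p)) = (-236 + p)*(1/(2*p)) = (-236 + p)/(2*p))
w(132)/F(15) = (2/(-1352 + 132**2 - 219*132))/(((1/2)*(-236 + 15)/15)) = (2/(-1352 + 17424 - 28908))/(((1/2)*(1/15)*(-221))) = (2/(-12836))/(-221/30) = (2*(-1/12836))*(-30/221) = -1/6418*(-30/221) = 15/709189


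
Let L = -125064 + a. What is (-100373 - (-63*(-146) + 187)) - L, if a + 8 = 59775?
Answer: -44461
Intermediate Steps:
a = 59767 (a = -8 + 59775 = 59767)
L = -65297 (L = -125064 + 59767 = -65297)
(-100373 - (-63*(-146) + 187)) - L = (-100373 - (-63*(-146) + 187)) - 1*(-65297) = (-100373 - (9198 + 187)) + 65297 = (-100373 - 1*9385) + 65297 = (-100373 - 9385) + 65297 = -109758 + 65297 = -44461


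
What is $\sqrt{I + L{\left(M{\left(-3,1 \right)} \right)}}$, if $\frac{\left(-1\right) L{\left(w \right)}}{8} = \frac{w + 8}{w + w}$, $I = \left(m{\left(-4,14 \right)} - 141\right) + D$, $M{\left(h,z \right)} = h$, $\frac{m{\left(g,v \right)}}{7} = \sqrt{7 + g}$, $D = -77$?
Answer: $\frac{\sqrt{-1902 + 63 \sqrt{3}}}{3} \approx 14.114 i$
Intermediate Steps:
$m{\left(g,v \right)} = 7 \sqrt{7 + g}$
$I = -218 + 7 \sqrt{3}$ ($I = \left(7 \sqrt{7 - 4} - 141\right) - 77 = \left(7 \sqrt{3} - 141\right) - 77 = \left(-141 + 7 \sqrt{3}\right) - 77 = -218 + 7 \sqrt{3} \approx -205.88$)
$L{\left(w \right)} = - \frac{4 \left(8 + w\right)}{w}$ ($L{\left(w \right)} = - 8 \frac{w + 8}{w + w} = - 8 \frac{8 + w}{2 w} = - \frac{4 \left(8 + w\right)}{w}$)
$\sqrt{I + L{\left(M{\left(-3,1 \right)} \right)}} = \sqrt{\left(-218 + 7 \sqrt{3}\right) - \left(4 + \frac{32}{-3}\right)} = \sqrt{\left(-218 + 7 \sqrt{3}\right) - - \frac{20}{3}} = \sqrt{\left(-218 + 7 \sqrt{3}\right) + \left(-4 + \frac{32}{3}\right)} = \sqrt{\left(-218 + 7 \sqrt{3}\right) + \frac{20}{3}} = \sqrt{- \frac{634}{3} + 7 \sqrt{3}}$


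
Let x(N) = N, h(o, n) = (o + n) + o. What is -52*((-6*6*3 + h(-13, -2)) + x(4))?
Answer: 6864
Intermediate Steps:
h(o, n) = n + 2*o (h(o, n) = (n + o) + o = n + 2*o)
-52*((-6*6*3 + h(-13, -2)) + x(4)) = -52*((-6*6*3 + (-2 + 2*(-13))) + 4) = -52*((-36*3 + (-2 - 26)) + 4) = -52*((-108 - 28) + 4) = -52*(-136 + 4) = -52*(-132) = 6864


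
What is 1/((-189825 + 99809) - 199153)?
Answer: -1/289169 ≈ -3.4582e-6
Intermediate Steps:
1/((-189825 + 99809) - 199153) = 1/(-90016 - 199153) = 1/(-289169) = -1/289169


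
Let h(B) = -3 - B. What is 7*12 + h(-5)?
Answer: 86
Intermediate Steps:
7*12 + h(-5) = 7*12 + (-3 - 1*(-5)) = 84 + (-3 + 5) = 84 + 2 = 86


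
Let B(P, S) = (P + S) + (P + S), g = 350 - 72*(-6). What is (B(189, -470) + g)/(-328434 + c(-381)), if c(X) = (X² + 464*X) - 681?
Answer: -110/180369 ≈ -0.00060986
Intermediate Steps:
c(X) = -681 + X² + 464*X
g = 782 (g = 350 + 432 = 782)
B(P, S) = 2*P + 2*S
(B(189, -470) + g)/(-328434 + c(-381)) = ((2*189 + 2*(-470)) + 782)/(-328434 + (-681 + (-381)² + 464*(-381))) = ((378 - 940) + 782)/(-328434 + (-681 + 145161 - 176784)) = (-562 + 782)/(-328434 - 32304) = 220/(-360738) = 220*(-1/360738) = -110/180369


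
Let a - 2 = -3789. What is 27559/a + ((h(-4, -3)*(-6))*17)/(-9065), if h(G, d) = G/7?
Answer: -250043063/34329155 ≈ -7.2837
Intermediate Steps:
a = -3787 (a = 2 - 3789 = -3787)
h(G, d) = G/7 (h(G, d) = G*(⅐) = G/7)
27559/a + ((h(-4, -3)*(-6))*17)/(-9065) = 27559/(-3787) + ((((⅐)*(-4))*(-6))*17)/(-9065) = 27559*(-1/3787) + (-4/7*(-6)*17)*(-1/9065) = -3937/541 + ((24/7)*17)*(-1/9065) = -3937/541 + (408/7)*(-1/9065) = -3937/541 - 408/63455 = -250043063/34329155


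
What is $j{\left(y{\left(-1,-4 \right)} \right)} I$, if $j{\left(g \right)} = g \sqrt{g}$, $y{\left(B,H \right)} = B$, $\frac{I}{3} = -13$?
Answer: $39 i \approx 39.0 i$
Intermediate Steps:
$I = -39$ ($I = 3 \left(-13\right) = -39$)
$j{\left(g \right)} = g^{\frac{3}{2}}$
$j{\left(y{\left(-1,-4 \right)} \right)} I = \left(-1\right)^{\frac{3}{2}} \left(-39\right) = - i \left(-39\right) = 39 i$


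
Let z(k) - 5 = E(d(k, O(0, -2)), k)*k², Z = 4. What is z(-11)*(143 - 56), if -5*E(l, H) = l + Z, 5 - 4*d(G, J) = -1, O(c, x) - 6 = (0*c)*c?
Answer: -111447/10 ≈ -11145.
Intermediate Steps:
O(c, x) = 6 (O(c, x) = 6 + (0*c)*c = 6 + 0*c = 6 + 0 = 6)
d(G, J) = 3/2 (d(G, J) = 5/4 - ¼*(-1) = 5/4 + ¼ = 3/2)
E(l, H) = -⅘ - l/5 (E(l, H) = -(l + 4)/5 = -(4 + l)/5 = -⅘ - l/5)
z(k) = 5 - 11*k²/10 (z(k) = 5 + (-⅘ - ⅕*3/2)*k² = 5 + (-⅘ - 3/10)*k² = 5 - 11*k²/10)
z(-11)*(143 - 56) = (5 - 11/10*(-11)²)*(143 - 56) = (5 - 11/10*121)*87 = (5 - 1331/10)*87 = -1281/10*87 = -111447/10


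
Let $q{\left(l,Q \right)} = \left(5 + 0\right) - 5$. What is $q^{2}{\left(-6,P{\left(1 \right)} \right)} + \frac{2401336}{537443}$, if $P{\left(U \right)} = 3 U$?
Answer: $\frac{2401336}{537443} \approx 4.4681$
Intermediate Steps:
$q{\left(l,Q \right)} = 0$ ($q{\left(l,Q \right)} = 5 - 5 = 0$)
$q^{2}{\left(-6,P{\left(1 \right)} \right)} + \frac{2401336}{537443} = 0^{2} + \frac{2401336}{537443} = 0 + 2401336 \cdot \frac{1}{537443} = 0 + \frac{2401336}{537443} = \frac{2401336}{537443}$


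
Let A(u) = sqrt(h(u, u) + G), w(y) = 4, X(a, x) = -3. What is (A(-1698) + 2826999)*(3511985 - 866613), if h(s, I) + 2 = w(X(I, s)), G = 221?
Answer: 7478463998628 + 2645372*sqrt(223) ≈ 7.4785e+12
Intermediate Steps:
h(s, I) = 2 (h(s, I) = -2 + 4 = 2)
A(u) = sqrt(223) (A(u) = sqrt(2 + 221) = sqrt(223))
(A(-1698) + 2826999)*(3511985 - 866613) = (sqrt(223) + 2826999)*(3511985 - 866613) = (2826999 + sqrt(223))*2645372 = 7478463998628 + 2645372*sqrt(223)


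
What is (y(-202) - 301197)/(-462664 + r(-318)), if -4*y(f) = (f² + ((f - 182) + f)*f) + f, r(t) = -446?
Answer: 681881/926220 ≈ 0.73620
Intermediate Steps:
y(f) = -f/4 - f²/4 - f*(-182 + 2*f)/4 (y(f) = -((f² + ((f - 182) + f)*f) + f)/4 = -((f² + ((-182 + f) + f)*f) + f)/4 = -((f² + (-182 + 2*f)*f) + f)/4 = -((f² + f*(-182 + 2*f)) + f)/4 = -(f + f² + f*(-182 + 2*f))/4 = -f/4 - f²/4 - f*(-182 + 2*f)/4)
(y(-202) - 301197)/(-462664 + r(-318)) = ((¼)*(-202)*(181 - 3*(-202)) - 301197)/(-462664 - 446) = ((¼)*(-202)*(181 + 606) - 301197)/(-463110) = ((¼)*(-202)*787 - 301197)*(-1/463110) = (-79487/2 - 301197)*(-1/463110) = -681881/2*(-1/463110) = 681881/926220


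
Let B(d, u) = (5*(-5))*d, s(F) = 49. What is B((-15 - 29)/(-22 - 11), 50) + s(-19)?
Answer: 47/3 ≈ 15.667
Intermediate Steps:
B(d, u) = -25*d
B((-15 - 29)/(-22 - 11), 50) + s(-19) = -25*(-15 - 29)/(-22 - 11) + 49 = -(-1100)/(-33) + 49 = -(-1100)*(-1)/33 + 49 = -25*4/3 + 49 = -100/3 + 49 = 47/3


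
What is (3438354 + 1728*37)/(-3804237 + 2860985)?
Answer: -1751145/471626 ≈ -3.7130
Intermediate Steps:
(3438354 + 1728*37)/(-3804237 + 2860985) = (3438354 + 63936)/(-943252) = 3502290*(-1/943252) = -1751145/471626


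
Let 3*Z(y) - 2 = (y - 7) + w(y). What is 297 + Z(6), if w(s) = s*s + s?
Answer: 934/3 ≈ 311.33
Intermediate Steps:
w(s) = s + s² (w(s) = s² + s = s + s²)
Z(y) = -5/3 + y/3 + y*(1 + y)/3 (Z(y) = ⅔ + ((y - 7) + y*(1 + y))/3 = ⅔ + ((-7 + y) + y*(1 + y))/3 = ⅔ + (-7 + y + y*(1 + y))/3 = ⅔ + (-7/3 + y/3 + y*(1 + y)/3) = -5/3 + y/3 + y*(1 + y)/3)
297 + Z(6) = 297 + (-5/3 + (⅓)*6 + (⅓)*6*(1 + 6)) = 297 + (-5/3 + 2 + (⅓)*6*7) = 297 + (-5/3 + 2 + 14) = 297 + 43/3 = 934/3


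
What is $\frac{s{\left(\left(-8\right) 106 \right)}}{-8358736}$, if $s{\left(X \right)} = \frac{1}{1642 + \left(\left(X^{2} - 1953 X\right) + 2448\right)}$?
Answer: $- \frac{1}{19888258196768} \approx -5.0281 \cdot 10^{-14}$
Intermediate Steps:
$s{\left(X \right)} = \frac{1}{4090 + X^{2} - 1953 X}$ ($s{\left(X \right)} = \frac{1}{1642 + \left(2448 + X^{2} - 1953 X\right)} = \frac{1}{4090 + X^{2} - 1953 X}$)
$\frac{s{\left(\left(-8\right) 106 \right)}}{-8358736} = \frac{1}{\left(4090 + \left(\left(-8\right) 106\right)^{2} - 1953 \left(\left(-8\right) 106\right)\right) \left(-8358736\right)} = \frac{1}{4090 + \left(-848\right)^{2} - -1656144} \left(- \frac{1}{8358736}\right) = \frac{1}{4090 + 719104 + 1656144} \left(- \frac{1}{8358736}\right) = \frac{1}{2379338} \left(- \frac{1}{8358736}\right) = - \frac{1}{19888258196768}$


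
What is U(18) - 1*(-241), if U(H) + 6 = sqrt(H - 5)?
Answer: 235 + sqrt(13) ≈ 238.61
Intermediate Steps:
U(H) = -6 + sqrt(-5 + H) (U(H) = -6 + sqrt(H - 5) = -6 + sqrt(-5 + H))
U(18) - 1*(-241) = (-6 + sqrt(-5 + 18)) - 1*(-241) = (-6 + sqrt(13)) + 241 = 235 + sqrt(13)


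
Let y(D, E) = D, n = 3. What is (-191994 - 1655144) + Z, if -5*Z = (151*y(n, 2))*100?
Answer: -1856198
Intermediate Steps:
Z = -9060 (Z = -151*3*100/5 = -453*100/5 = -⅕*45300 = -9060)
(-191994 - 1655144) + Z = (-191994 - 1655144) - 9060 = -1847138 - 9060 = -1856198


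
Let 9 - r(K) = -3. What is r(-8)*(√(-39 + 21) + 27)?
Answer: 324 + 36*I*√2 ≈ 324.0 + 50.912*I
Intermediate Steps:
r(K) = 12 (r(K) = 9 - 1*(-3) = 9 + 3 = 12)
r(-8)*(√(-39 + 21) + 27) = 12*(√(-39 + 21) + 27) = 12*(√(-18) + 27) = 12*(3*I*√2 + 27) = 12*(27 + 3*I*√2) = 324 + 36*I*√2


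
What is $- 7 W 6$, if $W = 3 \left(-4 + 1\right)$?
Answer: $378$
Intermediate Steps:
$W = -9$ ($W = 3 \left(-3\right) = -9$)
$- 7 W 6 = \left(-7\right) \left(-9\right) 6 = 63 \cdot 6 = 378$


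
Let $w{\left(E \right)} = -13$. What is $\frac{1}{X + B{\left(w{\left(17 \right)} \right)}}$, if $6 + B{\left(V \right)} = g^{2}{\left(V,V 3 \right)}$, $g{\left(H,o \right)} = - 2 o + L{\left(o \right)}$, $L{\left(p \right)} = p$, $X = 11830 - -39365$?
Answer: $\frac{1}{52710} \approx 1.8972 \cdot 10^{-5}$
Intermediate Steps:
$X = 51195$ ($X = 11830 + 39365 = 51195$)
$g{\left(H,o \right)} = - o$ ($g{\left(H,o \right)} = - 2 o + o = - o$)
$B{\left(V \right)} = -6 + 9 V^{2}$ ($B{\left(V \right)} = -6 + \left(- V 3\right)^{2} = -6 + \left(- 3 V\right)^{2} = -6 + 9 V^{2}$)
$\frac{1}{X + B{\left(w{\left(17 \right)} \right)}} = \frac{1}{51195 - \left(6 - 9 \left(-13\right)^{2}\right)} = \frac{1}{51195 + \left(-6 + 9 \cdot 169\right)} = \frac{1}{51195 + \left(-6 + 1521\right)} = \frac{1}{51195 + 1515} = \frac{1}{52710}$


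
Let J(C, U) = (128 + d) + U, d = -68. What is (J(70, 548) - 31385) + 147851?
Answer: 117074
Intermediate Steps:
J(C, U) = 60 + U (J(C, U) = (128 - 68) + U = 60 + U)
(J(70, 548) - 31385) + 147851 = ((60 + 548) - 31385) + 147851 = (608 - 31385) + 147851 = -30777 + 147851 = 117074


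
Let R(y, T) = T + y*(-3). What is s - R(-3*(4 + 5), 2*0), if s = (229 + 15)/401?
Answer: -32237/401 ≈ -80.391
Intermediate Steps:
R(y, T) = T - 3*y
s = 244/401 (s = 244*(1/401) = 244/401 ≈ 0.60848)
s - R(-3*(4 + 5), 2*0) = 244/401 - (2*0 - (-9)*(4 + 5)) = 244/401 - (0 - (-9)*9) = 244/401 - (0 - 3*(-27)) = 244/401 - (0 + 81) = 244/401 - 1*81 = 244/401 - 81 = -32237/401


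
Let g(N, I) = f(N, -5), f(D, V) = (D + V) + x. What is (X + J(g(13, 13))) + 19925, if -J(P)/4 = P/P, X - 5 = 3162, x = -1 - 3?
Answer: 23088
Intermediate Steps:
x = -4
X = 3167 (X = 5 + 3162 = 3167)
f(D, V) = -4 + D + V (f(D, V) = (D + V) - 4 = -4 + D + V)
g(N, I) = -9 + N (g(N, I) = -4 + N - 5 = -9 + N)
J(P) = -4 (J(P) = -4*P/P = -4*1 = -4)
(X + J(g(13, 13))) + 19925 = (3167 - 4) + 19925 = 3163 + 19925 = 23088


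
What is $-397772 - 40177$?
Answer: $-437949$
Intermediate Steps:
$-397772 - 40177 = -437949$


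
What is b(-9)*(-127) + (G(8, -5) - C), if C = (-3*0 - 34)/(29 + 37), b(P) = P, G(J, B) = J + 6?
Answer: 38198/33 ≈ 1157.5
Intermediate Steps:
G(J, B) = 6 + J
C = -17/33 (C = (0 - 34)/66 = -34*1/66 = -17/33 ≈ -0.51515)
b(-9)*(-127) + (G(8, -5) - C) = -9*(-127) + ((6 + 8) - 1*(-17/33)) = 1143 + (14 + 17/33) = 1143 + 479/33 = 38198/33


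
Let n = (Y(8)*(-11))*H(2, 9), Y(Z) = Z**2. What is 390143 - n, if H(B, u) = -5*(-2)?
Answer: 397183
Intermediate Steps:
H(B, u) = 10
n = -7040 (n = (8**2*(-11))*10 = (64*(-11))*10 = -704*10 = -7040)
390143 - n = 390143 - 1*(-7040) = 390143 + 7040 = 397183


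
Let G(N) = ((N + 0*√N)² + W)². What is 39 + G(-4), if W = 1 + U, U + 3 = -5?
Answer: 120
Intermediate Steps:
U = -8 (U = -3 - 5 = -8)
W = -7 (W = 1 - 8 = -7)
G(N) = (-7 + N²)² (G(N) = ((N + 0*√N)² - 7)² = ((N + 0)² - 7)² = (N² - 7)² = (-7 + N²)²)
39 + G(-4) = 39 + (-7 + (-4)²)² = 39 + (-7 + 16)² = 39 + 9² = 39 + 81 = 120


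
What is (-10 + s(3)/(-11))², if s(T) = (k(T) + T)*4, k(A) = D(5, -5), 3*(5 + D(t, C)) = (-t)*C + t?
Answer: 20164/121 ≈ 166.64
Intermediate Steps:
D(t, C) = -5 + t/3 - C*t/3 (D(t, C) = -5 + ((-t)*C + t)/3 = -5 + (-C*t + t)/3 = -5 + (t - C*t)/3 = -5 + (t/3 - C*t/3) = -5 + t/3 - C*t/3)
k(A) = 5 (k(A) = -5 + (⅓)*5 - ⅓*(-5)*5 = -5 + 5/3 + 25/3 = 5)
s(T) = 20 + 4*T (s(T) = (5 + T)*4 = 20 + 4*T)
(-10 + s(3)/(-11))² = (-10 + (20 + 4*3)/(-11))² = (-10 + (20 + 12)*(-1/11))² = (-10 + 32*(-1/11))² = (-10 - 32/11)² = (-142/11)² = 20164/121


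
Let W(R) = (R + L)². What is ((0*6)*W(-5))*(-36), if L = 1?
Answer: 0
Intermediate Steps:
W(R) = (1 + R)² (W(R) = (R + 1)² = (1 + R)²)
((0*6)*W(-5))*(-36) = ((0*6)*(1 - 5)²)*(-36) = (0*(-4)²)*(-36) = (0*16)*(-36) = 0*(-36) = 0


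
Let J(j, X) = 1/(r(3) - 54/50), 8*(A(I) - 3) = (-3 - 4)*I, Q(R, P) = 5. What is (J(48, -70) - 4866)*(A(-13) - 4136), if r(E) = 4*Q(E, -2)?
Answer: 75890425989/3784 ≈ 2.0056e+7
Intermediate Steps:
A(I) = 3 - 7*I/8 (A(I) = 3 + ((-3 - 4)*I)/8 = 3 + (-7*I)/8 = 3 - 7*I/8)
r(E) = 20 (r(E) = 4*5 = 20)
J(j, X) = 25/473 (J(j, X) = 1/(20 - 54/50) = 1/(20 - 54*1/50) = 1/(20 - 27/25) = 1/(473/25) = 25/473)
(J(48, -70) - 4866)*(A(-13) - 4136) = (25/473 - 4866)*((3 - 7/8*(-13)) - 4136) = -2301593*((3 + 91/8) - 4136)/473 = -2301593*(115/8 - 4136)/473 = -2301593/473*(-32973/8) = 75890425989/3784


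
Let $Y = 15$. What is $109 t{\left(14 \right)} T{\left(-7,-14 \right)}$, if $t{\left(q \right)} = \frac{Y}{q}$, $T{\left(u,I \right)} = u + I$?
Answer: $- \frac{4905}{2} \approx -2452.5$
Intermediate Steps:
$T{\left(u,I \right)} = I + u$
$t{\left(q \right)} = \frac{15}{q}$
$109 t{\left(14 \right)} T{\left(-7,-14 \right)} = 109 \cdot \frac{15}{14} \left(-14 - 7\right) = 109 \cdot 15 \cdot \frac{1}{14} \left(-21\right) = 109 \cdot \frac{15}{14} \left(-21\right) = \frac{1635}{14} \left(-21\right) = - \frac{4905}{2}$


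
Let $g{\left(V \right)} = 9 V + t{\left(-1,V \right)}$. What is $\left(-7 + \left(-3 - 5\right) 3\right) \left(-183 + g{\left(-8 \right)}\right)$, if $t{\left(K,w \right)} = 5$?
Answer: $7750$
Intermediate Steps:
$g{\left(V \right)} = 5 + 9 V$ ($g{\left(V \right)} = 9 V + 5 = 5 + 9 V$)
$\left(-7 + \left(-3 - 5\right) 3\right) \left(-183 + g{\left(-8 \right)}\right) = \left(-7 + \left(-3 - 5\right) 3\right) \left(-183 + \left(5 + 9 \left(-8\right)\right)\right) = \left(-7 + \left(-3 - 5\right) 3\right) \left(-183 + \left(5 - 72\right)\right) = \left(-7 - 24\right) \left(-183 - 67\right) = \left(-7 - 24\right) \left(-250\right) = \left(-31\right) \left(-250\right) = 7750$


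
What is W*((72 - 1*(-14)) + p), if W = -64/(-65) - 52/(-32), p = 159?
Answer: 66493/104 ≈ 639.36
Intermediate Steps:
W = 1357/520 (W = -64*(-1/65) - 52*(-1/32) = 64/65 + 13/8 = 1357/520 ≈ 2.6096)
W*((72 - 1*(-14)) + p) = 1357*((72 - 1*(-14)) + 159)/520 = 1357*((72 + 14) + 159)/520 = 1357*(86 + 159)/520 = (1357/520)*245 = 66493/104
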